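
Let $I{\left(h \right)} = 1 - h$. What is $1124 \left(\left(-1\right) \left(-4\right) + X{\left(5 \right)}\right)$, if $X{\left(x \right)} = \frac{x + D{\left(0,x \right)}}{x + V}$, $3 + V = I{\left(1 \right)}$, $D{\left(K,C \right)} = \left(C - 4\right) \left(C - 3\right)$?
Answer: $8430$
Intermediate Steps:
$D{\left(K,C \right)} = \left(-4 + C\right) \left(-3 + C\right)$
$V = -3$ ($V = -3 + \left(1 - 1\right) = -3 + 0 = -3$)
$X{\left(x \right)} = \frac{12 + x^{2} - 6 x}{-3 + x}$ ($X{\left(x \right)} = \frac{x + \left(12 + x^{2} - 7 x\right)}{x - 3} = \frac{12 + x^{2} - 6 x}{-3 + x}$)
$1124 \left(\left(-1\right) \left(-4\right) + X{\left(5 \right)}\right) = 1124 \left(\left(-1\right) \left(-4\right) + \frac{12 + 5^{2} - 30}{-3 + 5}\right) = 1124 \left(4 + \frac{12 + 25 - 30}{2}\right) = 1124 \left(4 + \frac{1}{2} \cdot 7\right) = 1124 \left(4 + \frac{7}{2}\right) = 1124 \cdot \frac{15}{2} = 8430$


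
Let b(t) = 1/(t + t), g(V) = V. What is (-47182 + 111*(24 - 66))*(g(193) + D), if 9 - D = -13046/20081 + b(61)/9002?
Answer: -57925338780043631/5513459441 ≈ -1.0506e+7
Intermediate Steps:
b(t) = 1/(2*t)
D = 212812211019/22053837764 (D = 9 - (-13046/20081 + ((½)/61)/9002) = 9 - (-13046*1/20081 + ((½)*(1/61))*(1/9002)) = 9 - (-13046/20081 + (1/122)*(1/9002)) = 9 - (-13046/20081 + 1/1098244) = 9 - 1*(-14327671143/22053837764) = 9 + 14327671143/22053837764 = 212812211019/22053837764 ≈ 9.6497)
(-47182 + 111*(24 - 66))*(g(193) + D) = (-47182 + 111*(24 - 66))*(193 + 212812211019/22053837764) = (-47182 + 111*(-42))*(4469202899471/22053837764) = (-47182 - 4662)*(4469202899471/22053837764) = -51844*4469202899471/22053837764 = -57925338780043631/5513459441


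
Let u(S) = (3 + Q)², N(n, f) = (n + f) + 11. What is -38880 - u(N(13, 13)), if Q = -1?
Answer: -38884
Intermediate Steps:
N(n, f) = 11 + f + n (N(n, f) = (f + n) + 11 = 11 + f + n)
u(S) = 4 (u(S) = (3 - 1)² = 2² = 4)
-38880 - u(N(13, 13)) = -38880 - 1*4 = -38880 - 4 = -38884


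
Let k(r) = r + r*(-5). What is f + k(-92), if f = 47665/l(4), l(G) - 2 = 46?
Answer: 65329/48 ≈ 1361.0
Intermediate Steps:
l(G) = 48 (l(G) = 2 + 46 = 48)
k(r) = -4*r (k(r) = r - 5*r = -4*r)
f = 47665/48 ≈ 993.02
f + k(-92) = 47665/48 - 4*(-92) = 47665/48 + 368 = 65329/48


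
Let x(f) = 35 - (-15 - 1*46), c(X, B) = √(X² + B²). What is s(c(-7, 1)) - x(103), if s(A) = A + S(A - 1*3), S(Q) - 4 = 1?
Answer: -91 + 5*√2 ≈ -83.929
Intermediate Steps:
S(Q) = 5 (S(Q) = 4 + 1 = 5)
c(X, B) = √(B² + X²)
s(A) = 5 + A (s(A) = A + 5 = 5 + A)
x(f) = 96 (x(f) = 35 - (-15 - 46) = 35 - 1*(-61) = 35 + 61 = 96)
s(c(-7, 1)) - x(103) = (5 + √(1² + (-7)²)) - 1*96 = (5 + √(1 + 49)) - 96 = (5 + √50) - 96 = (5 + 5*√2) - 96 = -91 + 5*√2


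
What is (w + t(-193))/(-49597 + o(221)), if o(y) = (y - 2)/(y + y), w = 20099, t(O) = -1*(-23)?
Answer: -8893924/21921655 ≈ -0.40571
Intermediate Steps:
t(O) = 23
o(y) = (-2 + y)/(2*y) (o(y) = (-2 + y)/((2*y)) = (-2 + y)*(1/(2*y)) = (-2 + y)/(2*y))
(w + t(-193))/(-49597 + o(221)) = (20099 + 23)/(-49597 + (½)*(-2 + 221)/221) = 20122/(-49597 + (½)*(1/221)*219) = 20122/(-49597 + 219/442) = 20122/(-21921655/442) = 20122*(-442/21921655) = -8893924/21921655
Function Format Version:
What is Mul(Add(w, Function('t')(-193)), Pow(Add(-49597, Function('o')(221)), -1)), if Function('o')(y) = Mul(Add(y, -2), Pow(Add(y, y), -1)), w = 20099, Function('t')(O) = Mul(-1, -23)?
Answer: Rational(-8893924, 21921655) ≈ -0.40571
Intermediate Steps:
Function('t')(O) = 23
Function('o')(y) = Mul(Rational(1, 2), Pow(y, -1), Add(-2, y)) (Function('o')(y) = Mul(Add(-2, y), Pow(Mul(2, y), -1)) = Mul(Add(-2, y), Mul(Rational(1, 2), Pow(y, -1))) = Mul(Rational(1, 2), Pow(y, -1), Add(-2, y)))
Mul(Add(w, Function('t')(-193)), Pow(Add(-49597, Function('o')(221)), -1)) = Mul(Add(20099, 23), Pow(Add(-49597, Mul(Rational(1, 2), Pow(221, -1), Add(-2, 221))), -1)) = Mul(20122, Pow(Add(-49597, Mul(Rational(1, 2), Rational(1, 221), 219)), -1)) = Mul(20122, Pow(Add(-49597, Rational(219, 442)), -1)) = Mul(20122, Pow(Rational(-21921655, 442), -1)) = Mul(20122, Rational(-442, 21921655)) = Rational(-8893924, 21921655)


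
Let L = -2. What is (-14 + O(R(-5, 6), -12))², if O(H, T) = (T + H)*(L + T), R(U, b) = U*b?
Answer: 329476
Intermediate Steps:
O(H, T) = (-2 + T)*(H + T) (O(H, T) = (T + H)*(-2 + T) = (H + T)*(-2 + T) = (-2 + T)*(H + T))
(-14 + O(R(-5, 6), -12))² = (-14 + ((-12)² - (-10)*6 - 2*(-12) - 5*6*(-12)))² = (-14 + (144 - 2*(-30) + 24 - 30*(-12)))² = (-14 + (144 + 60 + 24 + 360))² = (-14 + 588)² = 574² = 329476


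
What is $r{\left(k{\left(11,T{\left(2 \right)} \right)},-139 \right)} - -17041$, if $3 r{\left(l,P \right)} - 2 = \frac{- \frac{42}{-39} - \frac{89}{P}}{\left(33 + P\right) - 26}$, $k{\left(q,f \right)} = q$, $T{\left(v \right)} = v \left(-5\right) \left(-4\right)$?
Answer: $\frac{12194536397}{715572} \approx 17042.0$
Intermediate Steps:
$T{\left(v \right)} = 20 v$ ($T{\left(v \right)} = - 5 v \left(-4\right) = 20 v$)
$r{\left(l,P \right)} = \frac{2}{3} + \frac{\frac{14}{13} - \frac{89}{P}}{3 \left(7 + P\right)}$ ($r{\left(l,P \right)} = \frac{2}{3} + \frac{\left(- \frac{42}{-39} - \frac{89}{P}\right) \frac{1}{\left(33 + P\right) - 26}}{3} = \frac{2}{3} + \frac{\left(\left(-42\right) \left(- \frac{1}{39}\right) - \frac{89}{P}\right) \frac{1}{7 + P}}{3} = \frac{2}{3} + \frac{\left(\frac{14}{13} - \frac{89}{P}\right) \frac{1}{7 + P}}{3} = \frac{2}{3} + \frac{\frac{1}{7 + P} \left(\frac{14}{13} - \frac{89}{P}\right)}{3} = \frac{2}{3} + \frac{\frac{14}{13} - \frac{89}{P}}{3 \left(7 + P\right)}$)
$r{\left(k{\left(11,T{\left(2 \right)} \right)},-139 \right)} - -17041 = \frac{-1157 + 26 \left(-139\right)^{2} + 196 \left(-139\right)}{39 \left(-139\right) \left(7 - 139\right)} - -17041 = \frac{1}{39} \left(- \frac{1}{139}\right) \frac{1}{-132} \left(-1157 + 26 \cdot 19321 - 27244\right) + 17041 = \frac{1}{39} \left(- \frac{1}{139}\right) \left(- \frac{1}{132}\right) \left(-1157 + 502346 - 27244\right) + 17041 = \frac{1}{39} \left(- \frac{1}{139}\right) \left(- \frac{1}{132}\right) 473945 + 17041 = \frac{473945}{715572} + 17041 = \frac{12194536397}{715572}$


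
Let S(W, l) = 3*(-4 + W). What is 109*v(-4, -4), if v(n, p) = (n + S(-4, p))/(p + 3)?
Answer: 3052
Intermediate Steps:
S(W, l) = -12 + 3*W
v(n, p) = (-24 + n)/(3 + p) (v(n, p) = (n + (-12 + 3*(-4)))/(p + 3) = (n + (-12 - 12))/(3 + p) = (n - 24)/(3 + p) = (-24 + n)/(3 + p))
109*v(-4, -4) = 109*((-24 - 4)/(3 - 4)) = 109*(-28/(-1)) = 109*(-1*(-28)) = 109*28 = 3052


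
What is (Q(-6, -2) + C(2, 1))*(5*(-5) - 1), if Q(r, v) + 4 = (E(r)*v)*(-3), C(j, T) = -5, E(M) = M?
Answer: 1170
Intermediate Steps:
Q(r, v) = -4 - 3*r*v (Q(r, v) = -4 + (r*v)*(-3) = -4 - 3*r*v)
(Q(-6, -2) + C(2, 1))*(5*(-5) - 1) = ((-4 - 3*(-6)*(-2)) - 5)*(5*(-5) - 1) = ((-4 - 36) - 5)*(-25 - 1) = (-40 - 5)*(-26) = -45*(-26) = 1170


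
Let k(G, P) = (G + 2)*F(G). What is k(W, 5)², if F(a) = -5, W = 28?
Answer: 22500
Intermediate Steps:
k(G, P) = -10 - 5*G (k(G, P) = (G + 2)*(-5) = (2 + G)*(-5) = -10 - 5*G)
k(W, 5)² = (-10 - 5*28)² = (-10 - 140)² = (-150)² = 22500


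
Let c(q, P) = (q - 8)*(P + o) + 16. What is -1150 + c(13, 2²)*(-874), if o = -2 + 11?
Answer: -71944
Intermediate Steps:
o = 9
c(q, P) = 16 + (-8 + q)*(9 + P) (c(q, P) = (q - 8)*(P + 9) + 16 = (-8 + q)*(9 + P) + 16 = 16 + (-8 + q)*(9 + P))
-1150 + c(13, 2²)*(-874) = -1150 + (-56 - 8*2² + 9*13 + 2²*13)*(-874) = -1150 + (-56 - 8*4 + 117 + 4*13)*(-874) = -1150 + (-56 - 32 + 117 + 52)*(-874) = -1150 + 81*(-874) = -1150 - 70794 = -71944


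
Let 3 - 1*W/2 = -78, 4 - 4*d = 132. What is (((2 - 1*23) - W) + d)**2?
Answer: 46225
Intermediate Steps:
d = -32 (d = 1 - 1/4*132 = 1 - 33 = -32)
W = 162 (W = 6 - 2*(-78) = 6 + 156 = 162)
(((2 - 1*23) - W) + d)**2 = (((2 - 1*23) - 1*162) - 32)**2 = (((2 - 23) - 162) - 32)**2 = ((-21 - 162) - 32)**2 = (-183 - 32)**2 = (-215)**2 = 46225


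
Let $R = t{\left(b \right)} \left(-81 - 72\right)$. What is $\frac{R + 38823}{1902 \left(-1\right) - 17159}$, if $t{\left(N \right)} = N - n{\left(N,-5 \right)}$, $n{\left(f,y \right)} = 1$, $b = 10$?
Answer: $- \frac{37446}{19061} \approx -1.9645$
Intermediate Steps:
$t{\left(N \right)} = -1 + N$ ($t{\left(N \right)} = N - 1 = -1 + N$)
$R = -1377$ ($R = \left(-1 + 10\right) \left(-81 - 72\right) = 9 \left(-153\right) = -1377$)
$\frac{R + 38823}{1902 \left(-1\right) - 17159} = \frac{-1377 + 38823}{1902 \left(-1\right) - 17159} = \frac{37446}{-1902 - 17159} = \frac{37446}{-19061} = 37446 \left(- \frac{1}{19061}\right) = - \frac{37446}{19061}$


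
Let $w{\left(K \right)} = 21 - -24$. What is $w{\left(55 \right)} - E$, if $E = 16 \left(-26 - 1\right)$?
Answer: $477$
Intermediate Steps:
$w{\left(K \right)} = 45$ ($w{\left(K \right)} = 21 + 24 = 45$)
$E = -432$ ($E = 16 \left(-27\right) = -432$)
$w{\left(55 \right)} - E = 45 - -432 = 45 + 432 = 477$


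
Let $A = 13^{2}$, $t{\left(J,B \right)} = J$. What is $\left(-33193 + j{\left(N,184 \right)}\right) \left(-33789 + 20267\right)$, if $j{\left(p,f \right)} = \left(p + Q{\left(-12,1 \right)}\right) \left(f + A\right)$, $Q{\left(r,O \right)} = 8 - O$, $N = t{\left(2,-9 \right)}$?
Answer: $405876352$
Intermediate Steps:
$N = 2$
$A = 169$
$j{\left(p,f \right)} = \left(7 + p\right) \left(169 + f\right)$ ($j{\left(p,f \right)} = \left(p + \left(8 - 1\right)\right) \left(f + 169\right) = \left(p + \left(8 - 1\right)\right) \left(169 + f\right) = \left(p + 7\right) \left(169 + f\right) = \left(7 + p\right) \left(169 + f\right)$)
$\left(-33193 + j{\left(N,184 \right)}\right) \left(-33789 + 20267\right) = \left(-33193 + \left(1183 + 7 \cdot 184 + 169 \cdot 2 + 184 \cdot 2\right)\right) \left(-33789 + 20267\right) = \left(-33193 + \left(1183 + 1288 + 338 + 368\right)\right) \left(-13522\right) = \left(-33193 + 3177\right) \left(-13522\right) = \left(-30016\right) \left(-13522\right) = 405876352$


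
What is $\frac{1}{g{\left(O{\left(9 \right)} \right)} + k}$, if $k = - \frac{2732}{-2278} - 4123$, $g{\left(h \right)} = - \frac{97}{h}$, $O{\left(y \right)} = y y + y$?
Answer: $- \frac{102510}{422636273} \approx -0.00024255$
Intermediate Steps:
$O{\left(y \right)} = y + y^{2}$ ($O{\left(y \right)} = y^{2} + y = y + y^{2}$)
$g{\left(h \right)} = - \frac{97}{h}$
$k = - \frac{4694731}{1139}$ ($k = \left(-2732\right) \left(- \frac{1}{2278}\right) - 4123 = \frac{1366}{1139} - 4123 = - \frac{4694731}{1139} \approx -4121.8$)
$\frac{1}{g{\left(O{\left(9 \right)} \right)} + k} = \frac{1}{- \frac{97}{9 \left(1 + 9\right)} - \frac{4694731}{1139}} = \frac{1}{- \frac{97}{9 \cdot 10} - \frac{4694731}{1139}} = \frac{1}{- \frac{97}{90} - \frac{4694731}{1139}} = \frac{1}{- \frac{422636273}{102510}} = - \frac{102510}{422636273}$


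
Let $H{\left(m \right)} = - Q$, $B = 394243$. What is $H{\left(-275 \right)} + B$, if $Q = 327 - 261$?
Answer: $394177$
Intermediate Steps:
$Q = 66$
$H{\left(m \right)} = -66$ ($H{\left(m \right)} = \left(-1\right) 66 = -66$)
$H{\left(-275 \right)} + B = -66 + 394243 = 394177$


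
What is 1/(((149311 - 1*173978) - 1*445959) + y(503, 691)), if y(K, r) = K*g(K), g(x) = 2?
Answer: -1/469620 ≈ -2.1294e-6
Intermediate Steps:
y(K, r) = 2*K (y(K, r) = K*2 = 2*K)
1/(((149311 - 1*173978) - 1*445959) + y(503, 691)) = 1/(((149311 - 1*173978) - 1*445959) + 2*503) = 1/(((149311 - 173978) - 445959) + 1006) = 1/((-24667 - 445959) + 1006) = 1/(-470626 + 1006) = 1/(-469620) = -1/469620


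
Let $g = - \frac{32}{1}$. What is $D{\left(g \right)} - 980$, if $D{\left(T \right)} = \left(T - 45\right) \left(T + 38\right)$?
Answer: $-1442$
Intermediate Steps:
$g = -32$ ($g = \left(-32\right) 1 = -32$)
$D{\left(T \right)} = \left(-45 + T\right) \left(38 + T\right)$
$D{\left(g \right)} - 980 = \left(-1710 + \left(-32\right)^{2} - -224\right) - 980 = \left(-1710 + 1024 + 224\right) - 980 = -462 - 980 = -1442$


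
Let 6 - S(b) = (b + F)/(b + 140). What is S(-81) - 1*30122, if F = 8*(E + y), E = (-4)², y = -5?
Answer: -1776851/59 ≈ -30116.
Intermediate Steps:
E = 16
F = 88 (F = 8*(16 - 5) = 8*11 = 88)
S(b) = 6 - (88 + b)/(140 + b) (S(b) = 6 - (b + 88)/(b + 140) = 6 - (88 + b)/(140 + b))
S(-81) - 1*30122 = (752 + 5*(-81))/(140 - 81) - 1*30122 = (752 - 405)/59 - 30122 = (1/59)*347 - 30122 = 347/59 - 30122 = -1776851/59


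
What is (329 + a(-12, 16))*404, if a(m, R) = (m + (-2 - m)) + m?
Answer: 127260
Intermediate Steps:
a(m, R) = -2 + m
(329 + a(-12, 16))*404 = (329 + (-2 - 12))*404 = (329 - 14)*404 = 315*404 = 127260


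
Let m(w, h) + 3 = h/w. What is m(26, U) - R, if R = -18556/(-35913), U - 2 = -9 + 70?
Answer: -1021151/933738 ≈ -1.0936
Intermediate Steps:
U = 63 (U = 2 + (-9 + 70) = 2 + 61 = 63)
m(w, h) = -3 + h/w
R = 18556/35913 (R = -18556*(-1/35913) = 18556/35913 ≈ 0.51669)
m(26, U) - R = (-3 + 63/26) - 1*18556/35913 = (-3 + 63*(1/26)) - 18556/35913 = (-3 + 63/26) - 18556/35913 = -15/26 - 18556/35913 = -1021151/933738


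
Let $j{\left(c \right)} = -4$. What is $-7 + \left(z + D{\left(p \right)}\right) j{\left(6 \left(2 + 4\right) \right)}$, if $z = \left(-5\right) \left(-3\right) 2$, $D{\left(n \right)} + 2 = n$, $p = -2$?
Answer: $-111$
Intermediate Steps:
$D{\left(n \right)} = -2 + n$
$z = 30$ ($z = 15 \cdot 2 = 30$)
$-7 + \left(z + D{\left(p \right)}\right) j{\left(6 \left(2 + 4\right) \right)} = -7 + \left(30 - 4\right) \left(-4\right) = -7 + 26 \left(-4\right) = -7 - 104 = -111$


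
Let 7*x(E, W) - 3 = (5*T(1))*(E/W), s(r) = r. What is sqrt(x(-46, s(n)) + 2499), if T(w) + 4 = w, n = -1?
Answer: sqrt(117642)/7 ≈ 48.999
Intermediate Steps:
T(w) = -4 + w
x(E, W) = 3/7 - 15*E/(7*W) (x(E, W) = 3/7 + ((5*(-4 + 1))*(E/W))/7 = 3/7 + ((5*(-3))*(E/W))/7 = 3/7 + (-15*E/W)/7 = 3/7 - 15*E/(7*W))
sqrt(x(-46, s(n)) + 2499) = sqrt((3/7)*(-1 - 5*(-46))/(-1) + 2499) = sqrt((3/7)*(-1)*(-1 + 230) + 2499) = sqrt((3/7)*(-1)*229 + 2499) = sqrt(-687/7 + 2499) = sqrt(16806/7) = sqrt(117642)/7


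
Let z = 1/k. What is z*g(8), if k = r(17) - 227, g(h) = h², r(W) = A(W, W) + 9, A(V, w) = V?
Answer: -64/201 ≈ -0.31841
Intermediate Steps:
r(W) = 9 + W (r(W) = W + 9 = 9 + W)
k = -201 (k = (9 + 17) - 227 = 26 - 227 = -201)
z = -1/201 (z = 1/(-201) = -1/201 ≈ -0.0049751)
z*g(8) = -1/201*8² = -1/201*64 = -64/201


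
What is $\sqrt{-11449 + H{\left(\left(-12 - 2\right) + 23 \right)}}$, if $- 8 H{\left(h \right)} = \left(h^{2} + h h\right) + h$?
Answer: $\frac{i \sqrt{183526}}{4} \approx 107.1 i$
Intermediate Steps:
$H{\left(h \right)} = - \frac{h^{2}}{4} - \frac{h}{8}$ ($H{\left(h \right)} = - \frac{\left(h^{2} + h h\right) + h}{8} = - \frac{\left(h^{2} + h^{2}\right) + h}{8} = - \frac{2 h^{2} + h}{8} = - \frac{h + 2 h^{2}}{8} = - \frac{h^{2}}{4} - \frac{h}{8}$)
$\sqrt{-11449 + H{\left(\left(-12 - 2\right) + 23 \right)}} = \sqrt{-11449 - \frac{\left(\left(-12 - 2\right) + 23\right) \left(1 + 2 \left(\left(-12 - 2\right) + 23\right)\right)}{8}} = \sqrt{-11449 - \frac{\left(-14 + 23\right) \left(1 + 2 \left(-14 + 23\right)\right)}{8}} = \sqrt{-11449 - \frac{9 \left(1 + 2 \cdot 9\right)}{8}} = \sqrt{-11449 - \frac{9 \left(1 + 18\right)}{8}} = \sqrt{-11449 - \frac{9}{8} \cdot 19} = \sqrt{-11449 - \frac{171}{8}} = \sqrt{- \frac{91763}{8}} = \frac{i \sqrt{183526}}{4}$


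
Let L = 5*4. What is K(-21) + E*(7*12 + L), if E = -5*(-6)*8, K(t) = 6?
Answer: 24966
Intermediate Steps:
L = 20
E = 240 (E = 30*8 = 240)
K(-21) + E*(7*12 + L) = 6 + 240*(7*12 + 20) = 6 + 240*(84 + 20) = 6 + 240*104 = 6 + 24960 = 24966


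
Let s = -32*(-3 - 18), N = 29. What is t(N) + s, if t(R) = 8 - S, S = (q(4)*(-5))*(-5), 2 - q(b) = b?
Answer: 730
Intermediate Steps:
s = 672 (s = -32*(-21) = 672)
q(b) = 2 - b
S = -50 (S = ((2 - 1*4)*(-5))*(-5) = ((2 - 4)*(-5))*(-5) = -2*(-5)*(-5) = 10*(-5) = -50)
t(R) = 58 (t(R) = 8 - 1*(-50) = 8 + 50 = 58)
t(N) + s = 58 + 672 = 730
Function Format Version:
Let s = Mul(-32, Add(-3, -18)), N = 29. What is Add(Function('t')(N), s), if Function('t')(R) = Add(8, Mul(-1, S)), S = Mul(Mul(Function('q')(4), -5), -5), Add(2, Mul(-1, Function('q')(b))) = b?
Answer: 730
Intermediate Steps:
s = 672 (s = Mul(-32, -21) = 672)
Function('q')(b) = Add(2, Mul(-1, b))
S = -50 (S = Mul(Mul(Add(2, Mul(-1, 4)), -5), -5) = Mul(Mul(Add(2, -4), -5), -5) = Mul(Mul(-2, -5), -5) = Mul(10, -5) = -50)
Function('t')(R) = 58 (Function('t')(R) = Add(8, Mul(-1, -50)) = Add(8, 50) = 58)
Add(Function('t')(N), s) = Add(58, 672) = 730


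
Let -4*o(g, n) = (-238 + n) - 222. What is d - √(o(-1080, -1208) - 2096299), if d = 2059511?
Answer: 2059511 - I*√2095882 ≈ 2.0595e+6 - 1447.7*I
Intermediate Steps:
o(g, n) = 115 - n/4 (o(g, n) = -((-238 + n) - 222)/4 = -(-460 + n)/4 = 115 - n/4)
d - √(o(-1080, -1208) - 2096299) = 2059511 - √((115 - ¼*(-1208)) - 2096299) = 2059511 - √((115 + 302) - 2096299) = 2059511 - √(417 - 2096299) = 2059511 - √(-2095882) = 2059511 - I*√2095882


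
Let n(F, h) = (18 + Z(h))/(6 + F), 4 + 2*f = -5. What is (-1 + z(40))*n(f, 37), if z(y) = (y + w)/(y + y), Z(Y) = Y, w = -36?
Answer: -209/6 ≈ -34.833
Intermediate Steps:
f = -9/2 (f = -2 + (½)*(-5) = -2 - 5/2 = -9/2 ≈ -4.5000)
z(y) = (-36 + y)/(2*y) (z(y) = (y - 36)/(y + y) = (-36 + y)/((2*y)) = (-36 + y)*(1/(2*y)) = (-36 + y)/(2*y))
n(F, h) = (18 + h)/(6 + F)
(-1 + z(40))*n(f, 37) = (-1 + (½)*(-36 + 40)/40)*((18 + 37)/(6 - 9/2)) = (-1 + (½)*(1/40)*4)*(55/(3/2)) = (-1 + 1/20)*((⅔)*55) = -19/20*110/3 = -209/6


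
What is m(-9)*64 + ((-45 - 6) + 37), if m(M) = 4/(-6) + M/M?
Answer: 22/3 ≈ 7.3333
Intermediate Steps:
m(M) = ⅓ (m(M) = 4*(-⅙) + 1 = -⅔ + 1 = ⅓)
m(-9)*64 + ((-45 - 6) + 37) = (⅓)*64 + ((-45 - 6) + 37) = 64/3 + (-51 + 37) = 64/3 - 14 = 22/3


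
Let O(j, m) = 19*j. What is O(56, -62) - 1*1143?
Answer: -79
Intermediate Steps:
O(56, -62) - 1*1143 = 19*56 - 1*1143 = 1064 - 1143 = -79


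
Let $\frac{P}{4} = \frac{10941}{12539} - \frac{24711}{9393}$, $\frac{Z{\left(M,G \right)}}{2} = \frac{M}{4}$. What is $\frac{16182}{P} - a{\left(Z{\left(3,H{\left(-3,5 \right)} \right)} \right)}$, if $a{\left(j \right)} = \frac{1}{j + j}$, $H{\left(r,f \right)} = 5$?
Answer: $- \frac{953086544201}{414164832} \approx -2301.2$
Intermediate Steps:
$Z{\left(M,G \right)} = \frac{M}{2}$ ($Z{\left(M,G \right)} = 2 \frac{M}{4} = \frac{M}{2}$)
$P = - \frac{276109888}{39259609}$ ($P = 4 \left(\frac{10941}{12539} - \frac{24711}{9393}\right) = 4 \left(10941 \cdot \frac{1}{12539} - \frac{8237}{3131}\right) = 4 \left(\frac{10941}{12539} - \frac{8237}{3131}\right) = 4 \left(- \frac{69027472}{39259609}\right) = - \frac{276109888}{39259609} \approx -7.0329$)
$a{\left(j \right)} = \frac{1}{2 j}$
$\frac{16182}{P} - a{\left(Z{\left(3,H{\left(-3,5 \right)} \right)} \right)} = \frac{16182}{- \frac{276109888}{39259609}} - \frac{1}{2 \cdot \frac{1}{2} \cdot 3} = 16182 \left(- \frac{39259609}{276109888}\right) - \frac{1}{2 \cdot \frac{3}{2}} = - \frac{317649496419}{138054944} - \frac{1}{2} \cdot \frac{2}{3} = - \frac{317649496419}{138054944} - \frac{1}{3} = - \frac{953086544201}{414164832}$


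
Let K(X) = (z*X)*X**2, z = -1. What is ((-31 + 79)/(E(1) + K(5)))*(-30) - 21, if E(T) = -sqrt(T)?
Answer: -67/7 ≈ -9.5714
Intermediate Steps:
K(X) = -X**3 (K(X) = (-X)*X**2 = -X**3)
((-31 + 79)/(E(1) + K(5)))*(-30) - 21 = ((-31 + 79)/(-sqrt(1) - 1*5**3))*(-30) - 21 = (48/(-1*1 - 1*125))*(-30) - 21 = (48/(-1 - 125))*(-30) - 21 = (48/(-126))*(-30) - 21 = (48*(-1/126))*(-30) - 21 = -8/21*(-30) - 21 = 80/7 - 21 = -67/7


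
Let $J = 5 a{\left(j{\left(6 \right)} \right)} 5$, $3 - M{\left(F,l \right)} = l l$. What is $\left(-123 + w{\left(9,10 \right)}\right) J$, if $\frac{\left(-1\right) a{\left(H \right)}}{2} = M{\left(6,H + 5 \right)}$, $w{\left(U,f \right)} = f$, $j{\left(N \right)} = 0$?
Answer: $-124300$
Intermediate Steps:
$M{\left(F,l \right)} = 3 - l^{2}$ ($M{\left(F,l \right)} = 3 - l l = 3 - l^{2}$)
$a{\left(H \right)} = -6 + 2 \left(5 + H\right)^{2}$ ($a{\left(H \right)} = - 2 \left(3 - \left(H + 5\right)^{2}\right) = - 2 \left(3 - \left(5 + H\right)^{2}\right) = -6 + 2 \left(5 + H\right)^{2}$)
$J = 1100$ ($J = 5 \left(-6 + 2 \left(5 + 0\right)^{2}\right) 5 = 5 \left(-6 + 2 \cdot 5^{2}\right) 5 = 5 \left(-6 + 2 \cdot 25\right) 5 = 5 \left(-6 + 50\right) 5 = 5 \cdot 44 \cdot 5 = 220 \cdot 5 = 1100$)
$\left(-123 + w{\left(9,10 \right)}\right) J = \left(-123 + 10\right) 1100 = \left(-113\right) 1100 = -124300$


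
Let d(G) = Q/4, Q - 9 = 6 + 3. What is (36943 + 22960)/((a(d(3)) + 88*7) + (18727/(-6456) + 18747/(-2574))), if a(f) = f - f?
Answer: 55302928824/559294243 ≈ 98.880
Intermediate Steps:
Q = 18 (Q = 9 + (6 + 3) = 9 + 9 = 18)
d(G) = 9/2 (d(G) = 18/4 = 18*(¼) = 9/2)
a(f) = 0
(36943 + 22960)/((a(d(3)) + 88*7) + (18727/(-6456) + 18747/(-2574))) = (36943 + 22960)/((0 + 88*7) + (18727/(-6456) + 18747/(-2574))) = 59903/((0 + 616) + (18727*(-1/6456) + 18747*(-1/2574))) = 59903/(616 + (-18727/6456 - 2083/286)) = 59903/(616 - 9401885/923208) = 59903/(559294243/923208) = 59903*(923208/559294243) = 55302928824/559294243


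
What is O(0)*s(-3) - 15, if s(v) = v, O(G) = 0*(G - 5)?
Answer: -15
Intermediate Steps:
O(G) = 0 (O(G) = 0*(-5 + G) = 0)
O(0)*s(-3) - 15 = 0*(-3) - 15 = 0 - 15 = -15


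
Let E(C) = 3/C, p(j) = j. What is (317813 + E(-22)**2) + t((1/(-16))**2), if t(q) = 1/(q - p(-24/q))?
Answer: 241940455294269/761266660 ≈ 3.1781e+5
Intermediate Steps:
t(q) = 1/(q + 24/q) (t(q) = 1/(q - (-24)/q) = 1/(q + 24/q))
(317813 + E(-22)**2) + t((1/(-16))**2) = (317813 + (3/(-22))**2) + (1/(-16))**2/(24 + ((1/(-16))**2)**2) = (317813 + (3*(-1/22))**2) + (-1/16)**2/(24 + ((-1/16)**2)**2) = (317813 + (-3/22)**2) + 1/(256*(24 + (1/256)**2)) = (317813 + 9/484) + 1/(256*(24 + 1/65536)) = 153821501/484 + 1/(256*(1572865/65536)) = 153821501/484 + (1/256)*(65536/1572865) = 153821501/484 + 256/1572865 = 241940455294269/761266660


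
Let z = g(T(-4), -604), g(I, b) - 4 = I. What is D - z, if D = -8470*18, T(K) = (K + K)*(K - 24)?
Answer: -152688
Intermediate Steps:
T(K) = 2*K*(-24 + K) (T(K) = (2*K)*(-24 + K) = 2*K*(-24 + K))
g(I, b) = 4 + I
D = -152460
z = 228 (z = 4 + 2*(-4)*(-24 - 4) = 4 + 2*(-4)*(-28) = 4 + 224 = 228)
D - z = -152460 - 1*228 = -152460 - 228 = -152688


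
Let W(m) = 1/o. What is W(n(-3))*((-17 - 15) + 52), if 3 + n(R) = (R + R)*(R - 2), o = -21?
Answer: -20/21 ≈ -0.95238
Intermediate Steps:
n(R) = -3 + 2*R*(-2 + R) (n(R) = -3 + (R + R)*(R - 2) = -3 + (2*R)*(-2 + R) = -3 + 2*R*(-2 + R))
W(m) = -1/21 (W(m) = 1/(-21) = -1/21)
W(n(-3))*((-17 - 15) + 52) = -((-17 - 15) + 52)/21 = -(-32 + 52)/21 = -1/21*20 = -20/21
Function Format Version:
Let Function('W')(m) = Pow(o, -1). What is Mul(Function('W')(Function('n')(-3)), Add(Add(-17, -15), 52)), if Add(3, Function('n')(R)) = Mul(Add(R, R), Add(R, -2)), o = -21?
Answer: Rational(-20, 21) ≈ -0.95238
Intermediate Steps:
Function('n')(R) = Add(-3, Mul(2, R, Add(-2, R))) (Function('n')(R) = Add(-3, Mul(Add(R, R), Add(R, -2))) = Add(-3, Mul(Mul(2, R), Add(-2, R))) = Add(-3, Mul(2, R, Add(-2, R))))
Function('W')(m) = Rational(-1, 21) (Function('W')(m) = Pow(-21, -1) = Rational(-1, 21))
Mul(Function('W')(Function('n')(-3)), Add(Add(-17, -15), 52)) = Mul(Rational(-1, 21), Add(Add(-17, -15), 52)) = Mul(Rational(-1, 21), Add(-32, 52)) = Mul(Rational(-1, 21), 20) = Rational(-20, 21)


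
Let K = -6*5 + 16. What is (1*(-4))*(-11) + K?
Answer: 30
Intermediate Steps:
K = -14 (K = -30 + 16 = -14)
(1*(-4))*(-11) + K = (1*(-4))*(-11) - 14 = -4*(-11) - 14 = 44 - 14 = 30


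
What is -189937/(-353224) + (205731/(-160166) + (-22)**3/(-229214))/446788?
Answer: 24339426245462039520/45264028594647813221 ≈ 0.53772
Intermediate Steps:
-189937/(-353224) + (205731/(-160166) + (-22)**3/(-229214))/446788 = -189937*(-1/353224) + (205731*(-1/160166) - 10648*(-1/229214))*(1/446788) = 189937/353224 + (-205731/160166 + 5324/114607)*(1/446788) = 189937/353224 - 22725488933/18356144762*1/446788 = 189937/353224 - 22725488933/8201305205924456 = 24339426245462039520/45264028594647813221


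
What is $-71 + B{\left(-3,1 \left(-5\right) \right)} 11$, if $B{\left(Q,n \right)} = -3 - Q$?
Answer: $-71$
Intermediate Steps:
$-71 + B{\left(-3,1 \left(-5\right) \right)} 11 = -71 + \left(-3 - -3\right) 11 = -71 + \left(-3 + 3\right) 11 = -71 + 0 \cdot 11 = -71 + 0 = -71$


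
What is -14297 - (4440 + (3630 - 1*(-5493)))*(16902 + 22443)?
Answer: -533650532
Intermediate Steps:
-14297 - (4440 + (3630 - 1*(-5493)))*(16902 + 22443) = -14297 - (4440 + (3630 + 5493))*39345 = -14297 - (4440 + 9123)*39345 = -14297 - 13563*39345 = -14297 - 1*533636235 = -14297 - 533636235 = -533650532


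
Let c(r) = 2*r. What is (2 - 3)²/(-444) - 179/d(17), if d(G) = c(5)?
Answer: -39743/2220 ≈ -17.902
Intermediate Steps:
d(G) = 10 (d(G) = 2*5 = 10)
(2 - 3)²/(-444) - 179/d(17) = (2 - 3)²/(-444) - 179/10 = (-1)²*(-1/444) - 179*⅒ = 1*(-1/444) - 179/10 = -1/444 - 179/10 = -39743/2220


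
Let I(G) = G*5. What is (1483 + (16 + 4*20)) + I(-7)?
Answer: 1544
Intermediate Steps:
I(G) = 5*G
(1483 + (16 + 4*20)) + I(-7) = (1483 + (16 + 4*20)) + 5*(-7) = (1483 + (16 + 80)) - 35 = (1483 + 96) - 35 = 1579 - 35 = 1544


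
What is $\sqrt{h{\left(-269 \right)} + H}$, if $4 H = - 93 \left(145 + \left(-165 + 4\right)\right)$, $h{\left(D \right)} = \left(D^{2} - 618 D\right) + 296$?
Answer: $\sqrt{239271} \approx 489.15$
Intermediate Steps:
$h{\left(D \right)} = 296 + D^{2} - 618 D$
$H = 372$ ($H = \frac{\left(-93\right) \left(145 + \left(-165 + 4\right)\right)}{4} = \frac{\left(-93\right) \left(145 - 161\right)}{4} = \frac{\left(-93\right) \left(-16\right)}{4} = \frac{1}{4} \cdot 1488 = 372$)
$\sqrt{h{\left(-269 \right)} + H} = \sqrt{\left(296 + \left(-269\right)^{2} - -166242\right) + 372} = \sqrt{\left(296 + 72361 + 166242\right) + 372} = \sqrt{238899 + 372} = \sqrt{239271}$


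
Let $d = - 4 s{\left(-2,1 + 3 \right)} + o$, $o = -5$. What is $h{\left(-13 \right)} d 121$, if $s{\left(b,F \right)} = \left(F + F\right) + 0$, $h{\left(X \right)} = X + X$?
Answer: $116402$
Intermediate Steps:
$h{\left(X \right)} = 2 X$
$s{\left(b,F \right)} = 2 F$ ($s{\left(b,F \right)} = 2 F + 0 = 2 F$)
$d = -37$ ($d = - 4 \cdot 2 \left(1 + 3\right) - 5 = - 4 \cdot 2 \cdot 4 - 5 = \left(-4\right) 8 - 5 = -32 - 5 = -37$)
$h{\left(-13 \right)} d 121 = 2 \left(-13\right) \left(-37\right) 121 = \left(-26\right) \left(-37\right) 121 = 962 \cdot 121 = 116402$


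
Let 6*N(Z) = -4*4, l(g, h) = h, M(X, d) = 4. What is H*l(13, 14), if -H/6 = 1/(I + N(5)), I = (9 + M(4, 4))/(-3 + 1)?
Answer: 504/55 ≈ 9.1636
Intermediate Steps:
N(Z) = -8/3 (N(Z) = (-4*4)/6 = (⅙)*(-16) = -8/3)
I = -13/2 (I = (9 + 4)/(-3 + 1) = 13/(-2) = 13*(-½) = -13/2 ≈ -6.5000)
H = 36/55 (H = -6/(-13/2 - 8/3) = -6/(-55/6) = -6*(-6/55) = 36/55 ≈ 0.65455)
H*l(13, 14) = (36/55)*14 = 504/55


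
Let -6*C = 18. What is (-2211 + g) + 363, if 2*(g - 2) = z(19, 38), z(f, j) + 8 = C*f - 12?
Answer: -3769/2 ≈ -1884.5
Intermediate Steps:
C = -3 (C = -⅙*18 = -3)
z(f, j) = -20 - 3*f (z(f, j) = -8 + (-3*f - 12) = -8 + (-12 - 3*f) = -20 - 3*f)
g = -73/2 (g = 2 + (-20 - 3*19)/2 = 2 + (-20 - 57)/2 = 2 + (½)*(-77) = 2 - 77/2 = -73/2 ≈ -36.500)
(-2211 + g) + 363 = (-2211 - 73/2) + 363 = -4495/2 + 363 = -3769/2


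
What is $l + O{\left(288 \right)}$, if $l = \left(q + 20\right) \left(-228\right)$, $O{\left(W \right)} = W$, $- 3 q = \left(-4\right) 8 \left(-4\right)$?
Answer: $5456$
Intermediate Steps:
$q = - \frac{128}{3}$ ($q = - \frac{\left(-4\right) 8 \left(-4\right)}{3} = - \frac{\left(-32\right) \left(-4\right)}{3} = \left(- \frac{1}{3}\right) 128 = - \frac{128}{3} \approx -42.667$)
$l = 5168$ ($l = \left(- \frac{128}{3} + 20\right) \left(-228\right) = \left(- \frac{68}{3}\right) \left(-228\right) = 5168$)
$l + O{\left(288 \right)} = 5168 + 288 = 5456$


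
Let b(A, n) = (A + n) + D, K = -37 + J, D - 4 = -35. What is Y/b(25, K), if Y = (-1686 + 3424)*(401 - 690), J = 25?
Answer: 251141/9 ≈ 27905.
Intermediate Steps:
D = -31 (D = 4 - 35 = -31)
K = -12 (K = -37 + 25 = -12)
b(A, n) = -31 + A + n (b(A, n) = (A + n) - 31 = -31 + A + n)
Y = -502282 (Y = 1738*(-289) = -502282)
Y/b(25, K) = -502282/(-31 + 25 - 12) = -502282/(-18) = -502282*(-1/18) = 251141/9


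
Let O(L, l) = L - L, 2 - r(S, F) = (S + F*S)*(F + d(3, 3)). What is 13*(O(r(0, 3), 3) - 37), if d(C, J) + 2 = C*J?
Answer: -481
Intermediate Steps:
d(C, J) = -2 + C*J
r(S, F) = 2 - (7 + F)*(S + F*S) (r(S, F) = 2 - (S + F*S)*(F + (-2 + 3*3)) = 2 - (S + F*S)*(F + (-2 + 9)) = 2 - (S + F*S)*(F + 7) = 2 - (S + F*S)*(7 + F) = 2 - (7 + F)*(S + F*S))
O(L, l) = 0
13*(O(r(0, 3), 3) - 37) = 13*(0 - 37) = 13*(-37) = -481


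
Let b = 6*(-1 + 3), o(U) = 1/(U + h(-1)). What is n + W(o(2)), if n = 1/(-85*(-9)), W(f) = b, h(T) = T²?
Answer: 9181/765 ≈ 12.001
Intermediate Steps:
o(U) = 1/(1 + U) (o(U) = 1/(U + (-1)²) = 1/(U + 1) = 1/(1 + U))
b = 12 (b = 6*2 = 12)
W(f) = 12
n = 1/765 ≈ 0.0013072
n + W(o(2)) = 1/765 + 12 = 9181/765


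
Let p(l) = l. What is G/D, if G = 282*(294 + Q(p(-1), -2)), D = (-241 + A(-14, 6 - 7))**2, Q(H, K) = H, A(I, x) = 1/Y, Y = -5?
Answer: 344275/242406 ≈ 1.4202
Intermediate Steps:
A(I, x) = -1/5 (A(I, x) = 1/(-5) = -1/5)
D = 1454436/25 (D = (-241 - 1/5)**2 = (-1206/5)**2 = 1454436/25 ≈ 58177.)
G = 82626 (G = 282*(294 - 1) = 282*293 = 82626)
G/D = 82626/(1454436/25) = 82626*(25/1454436) = 344275/242406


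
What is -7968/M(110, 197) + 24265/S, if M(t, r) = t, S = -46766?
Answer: -187650319/2572130 ≈ -72.955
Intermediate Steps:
-7968/M(110, 197) + 24265/S = -7968/110 + 24265/(-46766) = -7968*1/110 + 24265*(-1/46766) = -3984/55 - 24265/46766 = -187650319/2572130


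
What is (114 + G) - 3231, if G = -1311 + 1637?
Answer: -2791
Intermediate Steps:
G = 326
(114 + G) - 3231 = (114 + 326) - 3231 = 440 - 3231 = -2791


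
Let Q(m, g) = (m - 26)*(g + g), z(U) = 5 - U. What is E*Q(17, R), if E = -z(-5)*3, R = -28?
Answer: -15120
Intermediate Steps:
Q(m, g) = 2*g*(-26 + m) (Q(m, g) = (-26 + m)*(2*g) = 2*g*(-26 + m))
E = -30 (E = -(5 - 1*(-5))*3 = -(5 + 5)*3 = -1*10*3 = -10*3 = -30)
E*Q(17, R) = -60*(-28)*(-26 + 17) = -60*(-28)*(-9) = -30*504 = -15120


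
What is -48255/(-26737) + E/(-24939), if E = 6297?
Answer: 345022852/222264681 ≈ 1.5523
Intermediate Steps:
-48255/(-26737) + E/(-24939) = -48255/(-26737) + 6297/(-24939) = -48255*(-1/26737) + 6297*(-1/24939) = 48255/26737 - 2099/8313 = 345022852/222264681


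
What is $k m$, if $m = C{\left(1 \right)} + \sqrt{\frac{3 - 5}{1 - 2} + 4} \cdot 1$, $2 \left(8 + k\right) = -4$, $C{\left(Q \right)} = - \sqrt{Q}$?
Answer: $10 - 10 \sqrt{6} \approx -14.495$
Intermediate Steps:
$k = -10$ ($k = -8 + \frac{1}{2} \left(-4\right) = -8 - 2 = -10$)
$m = -1 + \sqrt{6}$ ($m = - \sqrt{1} + \sqrt{\frac{3 - 5}{1 - 2} + 4} \cdot 1 = \left(-1\right) 1 + \sqrt{- \frac{2}{-1} + 4} \cdot 1 = -1 + \sqrt{\left(-2\right) \left(-1\right) + 4} \cdot 1 = -1 + \sqrt{2 + 4} \cdot 1 = -1 + \sqrt{6} \cdot 1 = -1 + \sqrt{6} \approx 1.4495$)
$k m = - 10 \left(-1 + \sqrt{6}\right) = 10 - 10 \sqrt{6}$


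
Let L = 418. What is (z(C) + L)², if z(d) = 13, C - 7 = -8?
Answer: 185761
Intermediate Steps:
C = -1 (C = 7 - 8 = -1)
(z(C) + L)² = (13 + 418)² = 431² = 185761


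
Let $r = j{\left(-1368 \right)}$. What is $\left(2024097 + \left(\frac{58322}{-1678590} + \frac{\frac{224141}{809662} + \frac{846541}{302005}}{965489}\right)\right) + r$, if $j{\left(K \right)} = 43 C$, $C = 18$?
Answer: $\frac{16048601767321675020767361457}{7925740475651716433562} \approx 2.0249 \cdot 10^{6}$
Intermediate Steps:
$j{\left(K \right)} = 774$ ($j{\left(K \right)} = 43 \cdot 18 = 774$)
$r = 774$
$\left(2024097 + \left(\frac{58322}{-1678590} + \frac{\frac{224141}{809662} + \frac{846541}{302005}}{965489}\right)\right) + r = \left(2024097 + \left(\frac{58322}{-1678590} + \frac{\frac{224141}{809662} + \frac{846541}{302005}}{965489}\right)\right) + 774 = \left(2024097 + \left(58322 \left(- \frac{1}{1678590}\right) + \left(224141 \cdot \frac{1}{809662} + 846541 \cdot \frac{1}{302005}\right) \frac{1}{965489}\right)\right) + 774 = \left(2024097 - \left(\frac{29161}{839295} - \left(\frac{224141}{809662} + \frac{846541}{302005}\right) \frac{1}{965489}\right)\right) + 774 = \left(2024097 + \left(- \frac{29161}{839295} + \frac{753103781847}{244521972310} \cdot \frac{1}{965489}\right)\right) + 774 = \left(2024097 + \left(- \frac{29161}{839295} + \frac{753103781847}{236083274523609590}\right)\right) + 774 = \left(2024097 - \frac{275351691685775759045}{7925740475651716433562}\right) + 774 = \frac{16042467244193520592247784469}{7925740475651716433562} + 774 = \frac{16048601767321675020767361457}{7925740475651716433562}$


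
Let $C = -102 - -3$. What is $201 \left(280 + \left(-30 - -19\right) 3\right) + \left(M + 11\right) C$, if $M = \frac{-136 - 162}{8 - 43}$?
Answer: $\frac{1670028}{35} \approx 47715.0$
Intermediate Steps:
$M = \frac{298}{35}$ ($M = - \frac{298}{-35} = \left(-298\right) \left(- \frac{1}{35}\right) = \frac{298}{35} \approx 8.5143$)
$C = -99$ ($C = -102 + 3 = -99$)
$201 \left(280 + \left(-30 - -19\right) 3\right) + \left(M + 11\right) C = 201 \left(280 + \left(-30 - -19\right) 3\right) + \left(\frac{298}{35} + 11\right) \left(-99\right) = 201 \left(280 + \left(-30 + 19\right) 3\right) + \frac{683}{35} \left(-99\right) = 201 \left(280 - 33\right) - \frac{67617}{35} = 201 \cdot 247 - \frac{67617}{35} = 49647 - \frac{67617}{35} = \frac{1670028}{35}$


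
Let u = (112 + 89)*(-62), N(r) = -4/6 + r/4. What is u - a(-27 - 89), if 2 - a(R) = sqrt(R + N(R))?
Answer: -12464 + I*sqrt(1311)/3 ≈ -12464.0 + 12.069*I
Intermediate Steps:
N(r) = -2/3 + r/4 (N(r) = -4*1/6 + r*(1/4) = -2/3 + r/4)
a(R) = 2 - sqrt(-2/3 + 5*R/4) (a(R) = 2 - sqrt(R + (-2/3 + R/4)) = 2 - sqrt(-2/3 + 5*R/4))
u = -12462 (u = 201*(-62) = -12462)
u - a(-27 - 89) = -12462 - (2 - sqrt(-24 + 45*(-27 - 89))/6) = -12462 - (2 - sqrt(-24 + 45*(-116))/6) = -12462 - (2 - sqrt(-24 - 5220)/6) = -12462 - (2 - I*sqrt(1311)/3) = -12462 + (-2 + I*sqrt(1311)/3) = -12464 + I*sqrt(1311)/3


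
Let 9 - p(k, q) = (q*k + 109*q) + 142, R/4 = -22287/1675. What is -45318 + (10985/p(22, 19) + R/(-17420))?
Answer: -866855105915611/19126506750 ≈ -45322.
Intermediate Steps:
R = -89148/1675 (R = 4*(-22287/1675) = -89148/1675 ≈ -53.223)
p(k, q) = -133 - 109*q - k*q (p(k, q) = 9 - ((q*k + 109*q) + 142) = 9 - ((k*q + 109*q) + 142) = 9 - ((109*q + k*q) + 142) = 9 - (142 + 109*q + k*q) = 9 + (-142 - 109*q - k*q) = -133 - 109*q - k*q)
-45318 + (10985/p(22, 19) + R/(-17420)) = -45318 + (10985/(-133 - 109*19 - 1*22*19) - 89148/1675/(-17420)) = -45318 + (10985/(-133 - 2071 - 418) - 89148/1675*(-1/17420)) = -45318 + (10985/(-2622) + 22287/7294625) = -45318 + (10985*(-1/2622) + 22287/7294625) = -45318 + (-10985/2622 + 22287/7294625) = -45318 - 80073019111/19126506750 = -866855105915611/19126506750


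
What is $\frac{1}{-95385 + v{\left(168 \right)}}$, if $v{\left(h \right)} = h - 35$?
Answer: $- \frac{1}{95252} \approx -1.0498 \cdot 10^{-5}$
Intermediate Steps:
$v{\left(h \right)} = -35 + h$
$\frac{1}{-95385 + v{\left(168 \right)}} = \frac{1}{-95385 + \left(-35 + 168\right)} = \frac{1}{-95385 + 133} = \frac{1}{-95252} = - \frac{1}{95252}$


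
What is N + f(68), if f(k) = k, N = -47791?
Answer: -47723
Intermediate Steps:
N + f(68) = -47791 + 68 = -47723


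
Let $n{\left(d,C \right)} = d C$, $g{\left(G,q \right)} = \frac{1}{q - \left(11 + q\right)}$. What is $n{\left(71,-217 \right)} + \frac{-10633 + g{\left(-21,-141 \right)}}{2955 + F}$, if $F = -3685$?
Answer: $- \frac{61800623}{4015} \approx -15392.0$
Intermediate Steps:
$g{\left(G,q \right)} = - \frac{1}{11}$ ($g{\left(G,q \right)} = \frac{1}{-11} = - \frac{1}{11}$)
$n{\left(d,C \right)} = C d$
$n{\left(71,-217 \right)} + \frac{-10633 + g{\left(-21,-141 \right)}}{2955 + F} = \left(-217\right) 71 + \frac{-10633 - \frac{1}{11}}{2955 - 3685} = -15407 - \frac{116964}{11 \left(-730\right)} = -15407 - - \frac{58482}{4015} = -15407 + \frac{58482}{4015} = - \frac{61800623}{4015}$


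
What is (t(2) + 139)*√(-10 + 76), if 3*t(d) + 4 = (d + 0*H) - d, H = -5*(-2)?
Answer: 413*√66/3 ≈ 1118.4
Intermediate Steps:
H = 10
t(d) = -4/3 (t(d) = -4/3 + ((d + 0*10) - d)/3 = -4/3 + ((d + 0) - d)/3 = -4/3 + (d - d)/3 = -4/3 + (⅓)*0 = -4/3 + 0 = -4/3)
(t(2) + 139)*√(-10 + 76) = (-4/3 + 139)*√(-10 + 76) = 413*√66/3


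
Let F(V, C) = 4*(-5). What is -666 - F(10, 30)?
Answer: -646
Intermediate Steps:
F(V, C) = -20
-666 - F(10, 30) = -666 - 1*(-20) = -666 + 20 = -646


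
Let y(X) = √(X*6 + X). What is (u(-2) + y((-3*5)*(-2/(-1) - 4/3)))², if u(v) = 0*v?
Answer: -70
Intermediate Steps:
u(v) = 0
y(X) = √7*√X (y(X) = √(6*X + X) = √(7*X) = √7*√X)
(u(-2) + y((-3*5)*(-2/(-1) - 4/3)))² = (0 + √7*√((-3*5)*(-2/(-1) - 4/3)))² = (0 + √7*√(-15*(-2*(-1) - 4*⅓)))² = (0 + √7*√(-15*(2 - 4/3)))² = (0 + √7*√(-15*⅔))² = (0 + √7*√(-10))² = (0 + √7*(I*√10))² = (0 + I*√70)² = (I*√70)² = -70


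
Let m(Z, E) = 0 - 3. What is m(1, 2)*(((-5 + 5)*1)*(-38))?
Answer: 0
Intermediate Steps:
m(Z, E) = -3
m(1, 2)*(((-5 + 5)*1)*(-38)) = -3*(-5 + 5)*1*(-38) = -3*0*1*(-38) = -0*(-38) = -3*0 = 0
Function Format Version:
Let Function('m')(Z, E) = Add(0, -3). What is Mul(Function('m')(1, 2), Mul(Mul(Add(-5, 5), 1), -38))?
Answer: 0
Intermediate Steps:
Function('m')(Z, E) = -3
Mul(Function('m')(1, 2), Mul(Mul(Add(-5, 5), 1), -38)) = Mul(-3, Mul(Mul(Add(-5, 5), 1), -38)) = Mul(-3, Mul(Mul(0, 1), -38)) = Mul(-3, Mul(0, -38)) = Mul(-3, 0) = 0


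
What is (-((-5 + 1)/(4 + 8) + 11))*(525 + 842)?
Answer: -43744/3 ≈ -14581.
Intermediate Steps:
(-((-5 + 1)/(4 + 8) + 11))*(525 + 842) = -(-4/12 + 11)*1367 = -(-4*1/12 + 11)*1367 = -(-⅓ + 11)*1367 = -1*32/3*1367 = -32/3*1367 = -43744/3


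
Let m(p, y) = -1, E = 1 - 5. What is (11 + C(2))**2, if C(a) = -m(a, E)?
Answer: 144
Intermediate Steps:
E = -4
C(a) = 1 (C(a) = -1*(-1) = 1)
(11 + C(2))**2 = (11 + 1)**2 = 12**2 = 144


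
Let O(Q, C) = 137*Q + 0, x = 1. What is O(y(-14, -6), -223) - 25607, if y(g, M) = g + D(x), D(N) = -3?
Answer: -27936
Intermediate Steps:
y(g, M) = -3 + g (y(g, M) = g - 3 = -3 + g)
O(Q, C) = 137*Q
O(y(-14, -6), -223) - 25607 = 137*(-3 - 14) - 25607 = 137*(-17) - 25607 = -2329 - 25607 = -27936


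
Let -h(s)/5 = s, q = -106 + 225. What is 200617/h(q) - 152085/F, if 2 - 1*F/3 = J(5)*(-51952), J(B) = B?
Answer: -3067225687/9091670 ≈ -337.37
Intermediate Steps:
q = 119
F = 779286 (F = 6 - 15*(-51952) = 6 - 3*(-259760) = 6 + 779280 = 779286)
h(s) = -5*s
200617/h(q) - 152085/F = 200617/((-5*119)) - 152085/779286 = 200617/(-595) - 152085*1/779286 = 200617*(-1/595) - 50695/259762 = -11801/35 - 50695/259762 = -3067225687/9091670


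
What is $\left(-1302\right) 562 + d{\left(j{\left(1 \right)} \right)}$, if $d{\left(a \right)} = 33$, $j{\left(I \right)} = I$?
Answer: $-731691$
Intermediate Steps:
$\left(-1302\right) 562 + d{\left(j{\left(1 \right)} \right)} = \left(-1302\right) 562 + 33 = -731724 + 33 = -731691$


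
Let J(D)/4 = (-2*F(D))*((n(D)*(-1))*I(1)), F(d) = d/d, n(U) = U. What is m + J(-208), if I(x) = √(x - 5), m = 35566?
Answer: 35566 - 3328*I ≈ 35566.0 - 3328.0*I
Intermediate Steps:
I(x) = √(-5 + x)
F(d) = 1
J(D) = 16*I*D (J(D) = 4*((-2*1)*((D*(-1))*√(-5 + 1))) = 4*(-2*(-D)*√(-4)) = 4*(-2*(-D)*2*I) = 4*(-(-4)*I*D) = 4*(4*I*D) = 16*I*D)
m + J(-208) = 35566 + 16*I*(-208) = 35566 - 3328*I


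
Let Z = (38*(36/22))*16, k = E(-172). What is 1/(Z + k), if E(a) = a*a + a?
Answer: 11/334476 ≈ 3.2887e-5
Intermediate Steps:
E(a) = a + a² (E(a) = a² + a = a + a²)
k = 29412 (k = -172*(1 - 172) = -172*(-171) = 29412)
Z = 10944/11 (Z = (38*(36*(1/22)))*16 = (38*(18/11))*16 = (684/11)*16 = 10944/11 ≈ 994.91)
1/(Z + k) = 1/(10944/11 + 29412) = 1/(334476/11) = 11/334476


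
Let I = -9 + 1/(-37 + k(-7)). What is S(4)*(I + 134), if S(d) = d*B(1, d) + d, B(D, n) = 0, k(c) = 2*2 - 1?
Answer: 8498/17 ≈ 499.88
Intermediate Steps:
k(c) = 3 (k(c) = 4 - 1 = 3)
I = -307/34 (I = -9 + 1/(-37 + 3) = -9 + 1/(-34) = -9 - 1/34 = -307/34 ≈ -9.0294)
S(d) = d (S(d) = d*0 + d = 0 + d = d)
S(4)*(I + 134) = 4*(-307/34 + 134) = 4*(4249/34) = 8498/17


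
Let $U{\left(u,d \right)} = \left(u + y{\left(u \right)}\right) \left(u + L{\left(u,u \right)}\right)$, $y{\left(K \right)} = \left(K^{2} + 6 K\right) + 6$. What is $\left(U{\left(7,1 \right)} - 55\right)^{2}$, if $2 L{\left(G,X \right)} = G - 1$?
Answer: $970225$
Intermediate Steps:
$L{\left(G,X \right)} = - \frac{1}{2} + \frac{G}{2}$ ($L{\left(G,X \right)} = \frac{G - 1}{2} = \frac{-1 + G}{2} = - \frac{1}{2} + \frac{G}{2}$)
$y{\left(K \right)} = 6 + K^{2} + 6 K$
$U{\left(u,d \right)} = \left(- \frac{1}{2} + \frac{3 u}{2}\right) \left(6 + u^{2} + 7 u\right)$ ($U{\left(u,d \right)} = \left(u + \left(6 + u^{2} + 6 u\right)\right) \left(u + \left(- \frac{1}{2} + \frac{u}{2}\right)\right) = \left(6 + u^{2} + 7 u\right) \left(- \frac{1}{2} + \frac{3 u}{2}\right) = \left(- \frac{1}{2} + \frac{3 u}{2}\right) \left(6 + u^{2} + 7 u\right)$)
$\left(U{\left(7,1 \right)} - 55\right)^{2} = \left(\left(-3 + 10 \cdot 7^{2} + \frac{3 \cdot 7^{3}}{2} + \frac{11}{2} \cdot 7\right) - 55\right)^{2} = \left(\left(-3 + 10 \cdot 49 + \frac{3}{2} \cdot 343 + \frac{77}{2}\right) - 55\right)^{2} = \left(\left(-3 + 490 + \frac{1029}{2} + \frac{77}{2}\right) - 55\right)^{2} = \left(1040 - 55\right)^{2} = 985^{2} = 970225$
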